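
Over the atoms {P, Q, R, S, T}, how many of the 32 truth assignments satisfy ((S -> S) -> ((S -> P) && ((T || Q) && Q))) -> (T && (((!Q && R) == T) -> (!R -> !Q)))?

Initial set: {(((S -> S) -> ((S -> P) && ((T || Q) && Q))) -> (T && (((!Q && R) == T) -> (!R -> !Q))))}.
(((S -> S) -> ((S -> P) && ((T || Q) && Q))) -> (T && (((!Q && R) == T) -> (!R -> !Q)))): β-rule — branch into !((S -> S) -> ((S -> P) && ((T || Q) && Q)))  //  (T && (((!Q && R) == T) -> (!R -> !Q))).
  branch 1 (add !((S -> S) -> ((S -> P) && ((T || Q) && Q)))):
    !((S -> S) -> ((S -> P) && ((T || Q) && Q))): α-rule — add (S -> S), !((S -> P) && ((T || Q) && Q)).
    (S -> S): β-rule — branch into !S  //  S.
      branch 1.1 (add !S):
        !((S -> P) && ((T || Q) && Q)): β-rule — branch into !(S -> P)  //  !((T || Q) && Q).
          branch 1.1.1 (add !(S -> P)):
            !(S -> P): α-rule — add S, !P.
            × closes — contains both S and !S.
          branch 1.1.2 (add !((T || Q) && Q)):
            !((T || Q) && Q): β-rule — branch into !(T || Q)  //  !Q.
              branch 1.1.2.1 (add !(T || Q)):
                !(T || Q): α-rule — add !T, !Q.
                ○ open, literals {Q=0, S=0, T=0}.
              branch 1.1.2.2 (add !Q):
                ○ open, literals {Q=0, S=0}.
      branch 1.2 (add S):
        !((S -> P) && ((T || Q) && Q)): β-rule — branch into !(S -> P)  //  !((T || Q) && Q).
          branch 1.2.1 (add !(S -> P)):
            !(S -> P): α-rule — add S, !P.
            ○ open, literals {P=0, S=1}.
          branch 1.2.2 (add !((T || Q) && Q)):
            !((T || Q) && Q): β-rule — branch into !(T || Q)  //  !Q.
              branch 1.2.2.1 (add !(T || Q)):
                !(T || Q): α-rule — add !T, !Q.
                ○ open, literals {Q=0, S=1, T=0}.
              branch 1.2.2.2 (add !Q):
                ○ open, literals {Q=0, S=1}.
  branch 2 (add (T && (((!Q && R) == T) -> (!R -> !Q)))):
    (T && (((!Q && R) == T) -> (!R -> !Q))): α-rule — add T, (((!Q && R) == T) -> (!R -> !Q)).
    (((!Q && R) == T) -> (!R -> !Q)): β-rule — branch into !((!Q && R) == T)  //  (!R -> !Q).
      branch 2.1 (add !((!Q && R) == T)):
        !((!Q && R) == T): β-rule — branch into (!Q && R), !T  //  !(!Q && R), T.
          branch 2.1.1 (add (!Q && R), !T):
            × closes — contains both T and !T.
          branch 2.1.2 (add !(!Q && R), T):
            !(!Q && R): β-rule — branch into !!Q  //  !R.
              branch 2.1.2.1 (add !!Q):
                ○ open, literals {Q=1, T=1}.
              branch 2.1.2.2 (add !R):
                ○ open, literals {R=0, T=1}.
      branch 2.2 (add (!R -> !Q)):
        (!R -> !Q): β-rule — branch into !!R  //  !Q.
          branch 2.2.1 (add !!R):
            ○ open, literals {R=1, T=1}.
          branch 2.2.2 (add !Q):
            ○ open, literals {Q=0, T=1}.
2 branches closed, 9 open.
Each open branch fixes some atoms; the unmentioned ones are free. Counting distinct full assignments: branch {Q=0, S=0, T=0} (P, R) contributes 4 new; branch {Q=0, S=0} (P, R, T) contributes 4 new; branch {P=0, S=1} (Q, R, T) contributes 8 new; branch {Q=0, S=1, T=0} (P, R) contributes 2 new; branch {Q=0, S=1} (P, R, T) contributes 2 new; branch {Q=1, T=1} (P, R, S) contributes 6 new; branch {R=0, T=1} (P, Q, S) contributes 0 new; branch {R=1, T=1} (P, Q, S) contributes 0 new; branch {Q=0, T=1} (P, R, S) contributes 0 new. Total: 26.

26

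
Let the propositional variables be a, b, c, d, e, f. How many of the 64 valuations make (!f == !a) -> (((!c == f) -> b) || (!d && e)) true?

Initial set: {((!f == !a) -> (((!c == f) -> b) || (!d && e)))}.
((!f == !a) -> (((!c == f) -> b) || (!d && e))): β-rule — branch into !(!f == !a)  //  (((!c == f) -> b) || (!d && e)).
  branch 1 (add !(!f == !a)):
    !(!f == !a): β-rule — branch into !f, !!a  //  !!f, !a.
      branch 1.1 (add !f, !!a):
        ○ open, literals {a=true, f=false}.
      branch 1.2 (add !!f, !a):
        ○ open, literals {a=false, f=true}.
  branch 2 (add (((!c == f) -> b) || (!d && e))):
    (((!c == f) -> b) || (!d && e)): β-rule — branch into ((!c == f) -> b)  //  (!d && e).
      branch 2.1 (add ((!c == f) -> b)):
        ((!c == f) -> b): β-rule — branch into !(!c == f)  //  b.
          branch 2.1.1 (add !(!c == f)):
            !(!c == f): β-rule — branch into !c, !f  //  !!c, f.
              branch 2.1.1.1 (add !c, !f):
                ○ open, literals {c=false, f=false}.
              branch 2.1.1.2 (add !!c, f):
                ○ open, literals {c=true, f=true}.
          branch 2.1.2 (add b):
            ○ open, literals {b=true}.
      branch 2.2 (add (!d && e)):
        (!d && e): α-rule — add !d, e.
        ○ open, literals {d=false, e=true}.
0 branches closed, 6 open.
Each open branch fixes some atoms; the unmentioned ones are free. Counting distinct full assignments: branch {a=true, f=false} (b, c, d, e) contributes 16 new; branch {a=false, f=true} (b, c, d, e) contributes 16 new; branch {c=false, f=false} (a, b, d, e) contributes 8 new; branch {c=true, f=true} (a, b, d, e) contributes 8 new; branch {b=true} (a, c, d, e, f) contributes 8 new; branch {d=false, e=true} (a, b, c, f) contributes 2 new. Total: 58.

58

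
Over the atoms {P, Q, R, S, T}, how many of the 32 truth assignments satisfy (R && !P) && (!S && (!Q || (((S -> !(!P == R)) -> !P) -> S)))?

Initial set: {((R && !P) && (!S && (!Q || (((S -> !(!P == R)) -> !P) -> S))))}.
((R && !P) && (!S && (!Q || (((S -> !(!P == R)) -> !P) -> S)))): α-rule — add (R && !P), (!S && (!Q || (((S -> !(!P == R)) -> !P) -> S))).
(R && !P): α-rule — add R, !P.
(!S && (!Q || (((S -> !(!P == R)) -> !P) -> S))): α-rule — add !S, (!Q || (((S -> !(!P == R)) -> !P) -> S)).
(!Q || (((S -> !(!P == R)) -> !P) -> S)): β-rule — branch into !Q  //  (((S -> !(!P == R)) -> !P) -> S).
  branch 1 (add !Q):
    ○ open, literals {P=F, Q=F, R=T, S=F}.
  branch 2 (add (((S -> !(!P == R)) -> !P) -> S)):
    (((S -> !(!P == R)) -> !P) -> S): β-rule — branch into !((S -> !(!P == R)) -> !P)  //  S.
      branch 2.1 (add !((S -> !(!P == R)) -> !P)):
        !((S -> !(!P == R)) -> !P): α-rule — add (S -> !(!P == R)), !!P.
        × closes — contains both P and !P.
      branch 2.2 (add S):
        × closes — contains both S and !S.
2 branches closed, 1 open.
Each open branch fixes some atoms; the unmentioned ones are free. Counting distinct full assignments: branch {P=F, Q=F, R=T, S=F} (T) contributes 2 new. Total: 2.

2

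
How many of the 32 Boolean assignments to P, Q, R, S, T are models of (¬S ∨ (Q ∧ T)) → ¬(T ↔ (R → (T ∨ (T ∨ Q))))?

18

Initial set: {((¬S ∨ (Q ∧ T)) → ¬(T ↔ (R → (T ∨ (T ∨ Q)))))}.
((¬S ∨ (Q ∧ T)) → ¬(T ↔ (R → (T ∨ (T ∨ Q))))): β-rule — branch into ¬(¬S ∨ (Q ∧ T))  //  ¬(T ↔ (R → (T ∨ (T ∨ Q)))).
  branch 1 (add ¬(¬S ∨ (Q ∧ T))):
    ¬(¬S ∨ (Q ∧ T)): α-rule — add ¬¬S, ¬(Q ∧ T).
    ¬(Q ∧ T): β-rule — branch into ¬Q  //  ¬T.
      branch 1.1 (add ¬Q):
        ○ open, literals {Q=0, S=1}.
      branch 1.2 (add ¬T):
        ○ open, literals {S=1, T=0}.
  branch 2 (add ¬(T ↔ (R → (T ∨ (T ∨ Q))))):
    ¬(T ↔ (R → (T ∨ (T ∨ Q)))): β-rule — branch into T, ¬(R → (T ∨ (T ∨ Q)))  //  ¬T, (R → (T ∨ (T ∨ Q))).
      branch 2.1 (add T, ¬(R → (T ∨ (T ∨ Q)))):
        ¬(R → (T ∨ (T ∨ Q))): α-rule — add R, ¬(T ∨ (T ∨ Q)).
        ¬(T ∨ (T ∨ Q)): α-rule — add ¬T, ¬(T ∨ Q).
        × closes — contains both T and ¬T.
      branch 2.2 (add ¬T, (R → (T ∨ (T ∨ Q)))):
        (R → (T ∨ (T ∨ Q))): β-rule — branch into ¬R  //  (T ∨ (T ∨ Q)).
          branch 2.2.1 (add ¬R):
            ○ open, literals {R=0, T=0}.
          branch 2.2.2 (add (T ∨ (T ∨ Q))):
            (T ∨ (T ∨ Q)): β-rule — branch into T  //  (T ∨ Q).
              branch 2.2.2.1 (add T):
                × closes — contains both T and ¬T.
              branch 2.2.2.2 (add (T ∨ Q)):
                (T ∨ Q): β-rule — branch into T  //  Q.
                  branch 2.2.2.2.1 (add T):
                    × closes — contains both T and ¬T.
                  branch 2.2.2.2.2 (add Q):
                    ○ open, literals {Q=1, T=0}.
3 branches closed, 4 open.
Each open branch fixes some atoms; the unmentioned ones are free. Counting distinct full assignments: branch {Q=0, S=1} (P, R, T) contributes 8 new; branch {S=1, T=0} (P, Q, R) contributes 4 new; branch {R=0, T=0} (P, Q, S) contributes 4 new; branch {Q=1, T=0} (P, R, S) contributes 2 new. Total: 18.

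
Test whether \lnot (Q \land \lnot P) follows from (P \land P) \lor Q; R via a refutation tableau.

Initial set: {((P \land P) \lor Q); R; \lnot \lnot (Q \land \lnot P)}.
\lnot \lnot (Q \land \lnot P): α-rule — add Q, \lnot P.
((P \land P) \lor Q): β-rule — branch into (P \land P)  //  Q.
  branch 1 (add (P \land P)):
    (P \land P): α-rule — add P, P.
    × closes — contains both P and \lnot P.
  branch 2 (add Q):
    ○ open, literals {P=false, Q=true, R=true}.
1 branch closed, 1 open.
An open branch gives a countermodel: P=false, Q=true, R=true (unmentioned atoms arbitrary); the premises hold there but the conclusion fails.

No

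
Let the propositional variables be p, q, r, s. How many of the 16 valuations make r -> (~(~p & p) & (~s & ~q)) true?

10

Initial set: {(r -> (~(~p & p) & (~s & ~q)))}.
(r -> (~(~p & p) & (~s & ~q))): β-rule — branch into ~r  //  (~(~p & p) & (~s & ~q)).
  branch 1 (add ~r):
    ○ open, literals {r=false}.
  branch 2 (add (~(~p & p) & (~s & ~q))):
    (~(~p & p) & (~s & ~q)): α-rule — add ~(~p & p), (~s & ~q).
    (~s & ~q): α-rule — add ~s, ~q.
    ~(~p & p): β-rule — branch into ~~p  //  ~p.
      branch 2.1 (add ~~p):
        ○ open, literals {p=true, q=false, s=false}.
      branch 2.2 (add ~p):
        ○ open, literals {p=false, q=false, s=false}.
0 branches closed, 3 open.
Each open branch fixes some atoms; the unmentioned ones are free. Counting distinct full assignments: branch {r=false} (p, q, s) contributes 8 new; branch {p=true, q=false, s=false} (r) contributes 1 new; branch {p=false, q=false, s=false} (r) contributes 1 new. Total: 10.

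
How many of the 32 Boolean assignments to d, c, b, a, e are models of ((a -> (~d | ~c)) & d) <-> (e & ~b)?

18

Initial set: {(((a -> (~d | ~c)) & d) <-> (e & ~b))}.
(((a -> (~d | ~c)) & d) <-> (e & ~b)): β-rule — branch into ((a -> (~d | ~c)) & d), (e & ~b)  //  ~((a -> (~d | ~c)) & d), ~(e & ~b).
  branch 1 (add ((a -> (~d | ~c)) & d), (e & ~b)):
    ((a -> (~d | ~c)) & d): α-rule — add (a -> (~d | ~c)), d.
    (e & ~b): α-rule — add e, ~b.
    (a -> (~d | ~c)): β-rule — branch into ~a  //  (~d | ~c).
      branch 1.1 (add ~a):
        ○ open, literals {a=F, b=F, d=T, e=T}.
      branch 1.2 (add (~d | ~c)):
        (~d | ~c): β-rule — branch into ~d  //  ~c.
          branch 1.2.1 (add ~d):
            × closes — contains both d and ~d.
          branch 1.2.2 (add ~c):
            ○ open, literals {b=F, c=F, d=T, e=T}.
  branch 2 (add ~((a -> (~d | ~c)) & d), ~(e & ~b)):
    ~((a -> (~d | ~c)) & d): β-rule — branch into ~(a -> (~d | ~c))  //  ~d.
      branch 2.1 (add ~(a -> (~d | ~c))):
        ~(a -> (~d | ~c)): α-rule — add a, ~(~d | ~c).
        ~(~d | ~c): α-rule — add ~~d, ~~c.
        ~(e & ~b): β-rule — branch into ~e  //  ~~b.
          branch 2.1.1 (add ~e):
            ○ open, literals {a=T, c=T, d=T, e=F}.
          branch 2.1.2 (add ~~b):
            ○ open, literals {a=T, b=T, c=T, d=T}.
      branch 2.2 (add ~d):
        ~(e & ~b): β-rule — branch into ~e  //  ~~b.
          branch 2.2.1 (add ~e):
            ○ open, literals {d=F, e=F}.
          branch 2.2.2 (add ~~b):
            ○ open, literals {b=T, d=F}.
1 branch closed, 6 open.
Each open branch fixes some atoms; the unmentioned ones are free. Counting distinct full assignments: branch {a=F, b=F, d=T, e=T} (c) contributes 2 new; branch {b=F, c=F, d=T, e=T} (a) contributes 1 new; branch {a=T, c=T, d=T, e=F} (b) contributes 2 new; branch {a=T, b=T, c=T, d=T} (e) contributes 1 new; branch {d=F, e=F} (c, b, a) contributes 8 new; branch {b=T, d=F} (c, a, e) contributes 4 new. Total: 18.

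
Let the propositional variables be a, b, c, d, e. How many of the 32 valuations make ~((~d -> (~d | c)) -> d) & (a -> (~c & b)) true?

10

Initial set: {(~((~d -> (~d | c)) -> d) & (a -> (~c & b)))}.
(~((~d -> (~d | c)) -> d) & (a -> (~c & b))): α-rule — add ~((~d -> (~d | c)) -> d), (a -> (~c & b)).
~((~d -> (~d | c)) -> d): α-rule — add (~d -> (~d | c)), ~d.
(a -> (~c & b)): β-rule — branch into ~a  //  (~c & b).
  branch 1 (add ~a):
    (~d -> (~d | c)): β-rule — branch into ~~d  //  (~d | c).
      branch 1.1 (add ~~d):
        × closes — contains both d and ~d.
      branch 1.2 (add (~d | c)):
        (~d | c): β-rule — branch into ~d  //  c.
          branch 1.2.1 (add ~d):
            ○ open, literals {a=F, d=F}.
          branch 1.2.2 (add c):
            ○ open, literals {a=F, c=T, d=F}.
  branch 2 (add (~c & b)):
    (~c & b): α-rule — add ~c, b.
    (~d -> (~d | c)): β-rule — branch into ~~d  //  (~d | c).
      branch 2.1 (add ~~d):
        × closes — contains both d and ~d.
      branch 2.2 (add (~d | c)):
        (~d | c): β-rule — branch into ~d  //  c.
          branch 2.2.1 (add ~d):
            ○ open, literals {b=T, c=F, d=F}.
          branch 2.2.2 (add c):
            × closes — contains both c and ~c.
3 branches closed, 3 open.
Each open branch fixes some atoms; the unmentioned ones are free. Counting distinct full assignments: branch {a=F, d=F} (b, c, e) contributes 8 new; branch {a=F, c=T, d=F} (b, e) contributes 0 new; branch {b=T, c=F, d=F} (a, e) contributes 2 new. Total: 10.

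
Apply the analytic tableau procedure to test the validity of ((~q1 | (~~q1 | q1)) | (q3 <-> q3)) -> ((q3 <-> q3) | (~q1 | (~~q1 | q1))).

Valid

Assume the negation and expand:
Initial set: {~(((~q1 | (~~q1 | q1)) | (q3 <-> q3)) -> ((q3 <-> q3) | (~q1 | (~~q1 | q1))))}.
~(((~q1 | (~~q1 | q1)) | (q3 <-> q3)) -> ((q3 <-> q3) | (~q1 | (~~q1 | q1)))): α-rule — add ((~q1 | (~~q1 | q1)) | (q3 <-> q3)), ~((q3 <-> q3) | (~q1 | (~~q1 | q1))).
~((q3 <-> q3) | (~q1 | (~~q1 | q1))): α-rule — add ~(q3 <-> q3), ~(~q1 | (~~q1 | q1)).
~(~q1 | (~~q1 | q1)): α-rule — add ~~q1, ~(~~q1 | q1).
~(~~q1 | q1): α-rule — add ~~~q1, ~q1.
× closes — contains both q1 and ~q1.
All 1 branch closes.
Every branch closed, so the negation is unsatisfiable and the formula is valid.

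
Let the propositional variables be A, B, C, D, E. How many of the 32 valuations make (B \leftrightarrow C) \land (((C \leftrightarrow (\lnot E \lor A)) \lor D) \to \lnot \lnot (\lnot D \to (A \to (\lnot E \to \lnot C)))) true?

15

Initial set: {((B \leftrightarrow C) \land (((C \leftrightarrow (\lnot E \lor A)) \lor D) \to \lnot \lnot (\lnot D \to (A \to (\lnot E \to \lnot C)))))}.
((B \leftrightarrow C) \land (((C \leftrightarrow (\lnot E \lor A)) \lor D) \to \lnot \lnot (\lnot D \to (A \to (\lnot E \to \lnot C))))): α-rule — add (B \leftrightarrow C), (((C \leftrightarrow (\lnot E \lor A)) \lor D) \to \lnot \lnot (\lnot D \to (A \to (\lnot E \to \lnot C)))).
(B \leftrightarrow C): β-rule — branch into B, C  //  \lnot B, \lnot C.
  branch 1 (add B, C):
    (((C \leftrightarrow (\lnot E \lor A)) \lor D) \to \lnot \lnot (\lnot D \to (A \to (\lnot E \to \lnot C)))): β-rule — branch into \lnot ((C \leftrightarrow (\lnot E \lor A)) \lor D)  //  \lnot \lnot (\lnot D \to (A \to (\lnot E \to \lnot C))).
      branch 1.1 (add \lnot ((C \leftrightarrow (\lnot E \lor A)) \lor D)):
        \lnot ((C \leftrightarrow (\lnot E \lor A)) \lor D): α-rule — add \lnot (C \leftrightarrow (\lnot E \lor A)), \lnot D.
        \lnot (C \leftrightarrow (\lnot E \lor A)): β-rule — branch into C, \lnot (\lnot E \lor A)  //  \lnot C, (\lnot E \lor A).
          branch 1.1.1 (add C, \lnot (\lnot E \lor A)):
            \lnot (\lnot E \lor A): α-rule — add \lnot \lnot E, \lnot A.
            ○ open, literals {A=0, B=1, C=1, D=0, E=1}.
          branch 1.1.2 (add \lnot C, (\lnot E \lor A)):
            × closes — contains both C and \lnot C.
      branch 1.2 (add \lnot \lnot (\lnot D \to (A \to (\lnot E \to \lnot C)))):
        \lnot \lnot (\lnot D \to (A \to (\lnot E \to \lnot C))): drop double negation, giving (\lnot D \to (A \to (\lnot E \to \lnot C))).
        (\lnot D \to (A \to (\lnot E \to \lnot C))): β-rule — branch into \lnot \lnot D  //  (A \to (\lnot E \to \lnot C)).
          branch 1.2.1 (add \lnot \lnot D):
            ○ open, literals {B=1, C=1, D=1}.
          branch 1.2.2 (add (A \to (\lnot E \to \lnot C))):
            (A \to (\lnot E \to \lnot C)): β-rule — branch into \lnot A  //  (\lnot E \to \lnot C).
              branch 1.2.2.1 (add \lnot A):
                ○ open, literals {A=0, B=1, C=1}.
              branch 1.2.2.2 (add (\lnot E \to \lnot C)):
                (\lnot E \to \lnot C): β-rule — branch into \lnot \lnot E  //  \lnot C.
                  branch 1.2.2.2.1 (add \lnot \lnot E):
                    ○ open, literals {B=1, C=1, E=1}.
                  branch 1.2.2.2.2 (add \lnot C):
                    × closes — contains both C and \lnot C.
  branch 2 (add \lnot B, \lnot C):
    (((C \leftrightarrow (\lnot E \lor A)) \lor D) \to \lnot \lnot (\lnot D \to (A \to (\lnot E \to \lnot C)))): β-rule — branch into \lnot ((C \leftrightarrow (\lnot E \lor A)) \lor D)  //  \lnot \lnot (\lnot D \to (A \to (\lnot E \to \lnot C))).
      branch 2.1 (add \lnot ((C \leftrightarrow (\lnot E \lor A)) \lor D)):
        \lnot ((C \leftrightarrow (\lnot E \lor A)) \lor D): α-rule — add \lnot (C \leftrightarrow (\lnot E \lor A)), \lnot D.
        \lnot (C \leftrightarrow (\lnot E \lor A)): β-rule — branch into C, \lnot (\lnot E \lor A)  //  \lnot C, (\lnot E \lor A).
          branch 2.1.1 (add C, \lnot (\lnot E \lor A)):
            × closes — contains both C and \lnot C.
          branch 2.1.2 (add \lnot C, (\lnot E \lor A)):
            (\lnot E \lor A): β-rule — branch into \lnot E  //  A.
              branch 2.1.2.1 (add \lnot E):
                ○ open, literals {B=0, C=0, D=0, E=0}.
              branch 2.1.2.2 (add A):
                ○ open, literals {A=1, B=0, C=0, D=0}.
      branch 2.2 (add \lnot \lnot (\lnot D \to (A \to (\lnot E \to \lnot C)))):
        \lnot \lnot (\lnot D \to (A \to (\lnot E \to \lnot C))): drop double negation, giving (\lnot D \to (A \to (\lnot E \to \lnot C))).
        (\lnot D \to (A \to (\lnot E \to \lnot C))): β-rule — branch into \lnot \lnot D  //  (A \to (\lnot E \to \lnot C)).
          branch 2.2.1 (add \lnot \lnot D):
            ○ open, literals {B=0, C=0, D=1}.
          branch 2.2.2 (add (A \to (\lnot E \to \lnot C))):
            (A \to (\lnot E \to \lnot C)): β-rule — branch into \lnot A  //  (\lnot E \to \lnot C).
              branch 2.2.2.1 (add \lnot A):
                ○ open, literals {A=0, B=0, C=0}.
              branch 2.2.2.2 (add (\lnot E \to \lnot C)):
                (\lnot E \to \lnot C): β-rule — branch into \lnot \lnot E  //  \lnot C.
                  branch 2.2.2.2.1 (add \lnot \lnot E):
                    ○ open, literals {B=0, C=0, E=1}.
                  branch 2.2.2.2.2 (add \lnot C):
                    ○ open, literals {B=0, C=0}.
3 branches closed, 10 open.
Each open branch fixes some atoms; the unmentioned ones are free. Counting distinct full assignments: branch {A=0, B=1, C=1, D=0, E=1} (none free) contributes 1 new; branch {B=1, C=1, D=1} (A, E) contributes 4 new; branch {A=0, B=1, C=1} (D, E) contributes 1 new; branch {B=1, C=1, E=1} (A, D) contributes 1 new; branch {B=0, C=0, D=0, E=0} (A) contributes 2 new; branch {A=1, B=0, C=0, D=0} (E) contributes 1 new; branch {B=0, C=0, D=1} (A, E) contributes 4 new; branch {A=0, B=0, C=0} (D, E) contributes 1 new; branch {B=0, C=0, E=1} (A, D) contributes 0 new; branch {B=0, C=0} (A, D, E) contributes 0 new. Total: 15.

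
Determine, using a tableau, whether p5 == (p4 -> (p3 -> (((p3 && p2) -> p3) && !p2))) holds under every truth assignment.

Not valid

Assume the negation and expand:
Initial set: {!(p5 == (p4 -> (p3 -> (((p3 && p2) -> p3) && !p2))))}.
!(p5 == (p4 -> (p3 -> (((p3 && p2) -> p3) && !p2)))): β-rule — branch into p5, !(p4 -> (p3 -> (((p3 && p2) -> p3) && !p2)))  //  !p5, (p4 -> (p3 -> (((p3 && p2) -> p3) && !p2))).
  branch 1 (add p5, !(p4 -> (p3 -> (((p3 && p2) -> p3) && !p2)))):
    !(p4 -> (p3 -> (((p3 && p2) -> p3) && !p2))): α-rule — add p4, !(p3 -> (((p3 && p2) -> p3) && !p2)).
    !(p3 -> (((p3 && p2) -> p3) && !p2)): α-rule — add p3, !(((p3 && p2) -> p3) && !p2).
    !(((p3 && p2) -> p3) && !p2): β-rule — branch into !((p3 && p2) -> p3)  //  !!p2.
      branch 1.1 (add !((p3 && p2) -> p3)):
        !((p3 && p2) -> p3): α-rule — add (p3 && p2), !p3.
        × closes — contains both p3 and !p3.
      branch 1.2 (add !!p2):
        ○ open, literals {p2=true, p3=true, p4=true, p5=true}.
  branch 2 (add !p5, (p4 -> (p3 -> (((p3 && p2) -> p3) && !p2)))):
    (p4 -> (p3 -> (((p3 && p2) -> p3) && !p2))): β-rule — branch into !p4  //  (p3 -> (((p3 && p2) -> p3) && !p2)).
      branch 2.1 (add !p4):
        ○ open, literals {p4=false, p5=false}.
      branch 2.2 (add (p3 -> (((p3 && p2) -> p3) && !p2))):
        (p3 -> (((p3 && p2) -> p3) && !p2)): β-rule — branch into !p3  //  (((p3 && p2) -> p3) && !p2).
          branch 2.2.1 (add !p3):
            ○ open, literals {p3=false, p5=false}.
          branch 2.2.2 (add (((p3 && p2) -> p3) && !p2)):
            (((p3 && p2) -> p3) && !p2): α-rule — add ((p3 && p2) -> p3), !p2.
            ((p3 && p2) -> p3): β-rule — branch into !(p3 && p2)  //  p3.
              branch 2.2.2.1 (add !(p3 && p2)):
                !(p3 && p2): β-rule — branch into !p3  //  !p2.
                  branch 2.2.2.1.1 (add !p3):
                    ○ open, literals {p2=false, p3=false, p5=false}.
                  branch 2.2.2.1.2 (add !p2):
                    ○ open, literals {p2=false, p5=false}.
              branch 2.2.2.2 (add p3):
                ○ open, literals {p2=false, p3=true, p5=false}.
1 branch closed, 6 open.
An open branch gives a countermodel: p2=true, p3=true, p4=true, p5=true (unmentioned atoms arbitrary); under it the original formula is false.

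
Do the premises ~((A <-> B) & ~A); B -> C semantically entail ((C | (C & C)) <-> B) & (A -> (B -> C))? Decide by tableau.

Initial set: {T ~((A <-> B) & ~A); T (B -> C); F (((C | (C & C)) <-> B) & (A -> (B -> C)))}.
T ~((A <-> B) & ~A): β-rule — branch into F (A <-> B)  //  F ~A.
  branch 1 (add F (A <-> B)):
    T (B -> C): β-rule — branch into F B  //  T C.
      branch 1.1 (add F B):
        F (((C | (C & C)) <-> B) & (A -> (B -> C))): β-rule — branch into F ((C | (C & C)) <-> B)  //  F (A -> (B -> C)).
          branch 1.1.1 (add F ((C | (C & C)) <-> B)):
            F (A <-> B): β-rule — branch into T A, F B  //  F A, T B.
              branch 1.1.1.1 (add T A, F B):
                F ((C | (C & C)) <-> B): β-rule — branch into T (C | (C & C)), F B  //  F (C | (C & C)), T B.
                  branch 1.1.1.1.1 (add T (C | (C & C)), F B):
                    T (C | (C & C)): β-rule — branch into T C  //  T (C & C).
                      branch 1.1.1.1.1.1 (add T C):
                        ○ open, literals {A=T, B=F, C=T}.
                      branch 1.1.1.1.1.2 (add T (C & C)):
                        T (C & C): α-rule — add T C, T C.
                        ○ open, literals {A=T, B=F, C=T}.
                  branch 1.1.1.1.2 (add F (C | (C & C)), T B):
                    × closes — contains both B and ~B.
              branch 1.1.1.2 (add F A, T B):
                × closes — contains both B and ~B.
          branch 1.1.2 (add F (A -> (B -> C))):
            F (A -> (B -> C)): α-rule — add T A, F (B -> C).
            F (B -> C): α-rule — add T B, F C.
            × closes — contains both B and ~B.
      branch 1.2 (add T C):
        F (((C | (C & C)) <-> B) & (A -> (B -> C))): β-rule — branch into F ((C | (C & C)) <-> B)  //  F (A -> (B -> C)).
          branch 1.2.1 (add F ((C | (C & C)) <-> B)):
            F (A <-> B): β-rule — branch into T A, F B  //  F A, T B.
              branch 1.2.1.1 (add T A, F B):
                F ((C | (C & C)) <-> B): β-rule — branch into T (C | (C & C)), F B  //  F (C | (C & C)), T B.
                  branch 1.2.1.1.1 (add T (C | (C & C)), F B):
                    T (C | (C & C)): β-rule — branch into T C  //  T (C & C).
                      branch 1.2.1.1.1.1 (add T C):
                        ○ open, literals {A=T, B=F, C=T}.
                      branch 1.2.1.1.1.2 (add T (C & C)):
                        T (C & C): α-rule — add T C, T C.
                        ○ open, literals {A=T, B=F, C=T}.
                  branch 1.2.1.1.2 (add F (C | (C & C)), T B):
                    × closes — contains both B and ~B.
              branch 1.2.1.2 (add F A, T B):
                F ((C | (C & C)) <-> B): β-rule — branch into T (C | (C & C)), F B  //  F (C | (C & C)), T B.
                  branch 1.2.1.2.1 (add T (C | (C & C)), F B):
                    × closes — contains both B and ~B.
                  branch 1.2.1.2.2 (add F (C | (C & C)), T B):
                    F (C | (C & C)): α-rule — add F C, F (C & C).
                    × closes — contains both C and ~C.
          branch 1.2.2 (add F (A -> (B -> C))):
            F (A -> (B -> C)): α-rule — add T A, F (B -> C).
            F (B -> C): α-rule — add T B, F C.
            × closes — contains both C and ~C.
  branch 2 (add F ~A):
    T (B -> C): β-rule — branch into F B  //  T C.
      branch 2.1 (add F B):
        F (((C | (C & C)) <-> B) & (A -> (B -> C))): β-rule — branch into F ((C | (C & C)) <-> B)  //  F (A -> (B -> C)).
          branch 2.1.1 (add F ((C | (C & C)) <-> B)):
            F ((C | (C & C)) <-> B): β-rule — branch into T (C | (C & C)), F B  //  F (C | (C & C)), T B.
              branch 2.1.1.1 (add T (C | (C & C)), F B):
                T (C | (C & C)): β-rule — branch into T C  //  T (C & C).
                  branch 2.1.1.1.1 (add T C):
                    ○ open, literals {A=T, B=F, C=T}.
                  branch 2.1.1.1.2 (add T (C & C)):
                    T (C & C): α-rule — add T C, T C.
                    ○ open, literals {A=T, B=F, C=T}.
              branch 2.1.1.2 (add F (C | (C & C)), T B):
                × closes — contains both B and ~B.
          branch 2.1.2 (add F (A -> (B -> C))):
            F (A -> (B -> C)): α-rule — add T A, F (B -> C).
            F (B -> C): α-rule — add T B, F C.
            × closes — contains both B and ~B.
      branch 2.2 (add T C):
        F (((C | (C & C)) <-> B) & (A -> (B -> C))): β-rule — branch into F ((C | (C & C)) <-> B)  //  F (A -> (B -> C)).
          branch 2.2.1 (add F ((C | (C & C)) <-> B)):
            F ((C | (C & C)) <-> B): β-rule — branch into T (C | (C & C)), F B  //  F (C | (C & C)), T B.
              branch 2.2.1.1 (add T (C | (C & C)), F B):
                T (C | (C & C)): β-rule — branch into T C  //  T (C & C).
                  branch 2.2.1.1.1 (add T C):
                    ○ open, literals {A=T, B=F, C=T}.
                  branch 2.2.1.1.2 (add T (C & C)):
                    T (C & C): α-rule — add T C, T C.
                    ○ open, literals {A=T, B=F, C=T}.
              branch 2.2.1.2 (add F (C | (C & C)), T B):
                F (C | (C & C)): α-rule — add F C, F (C & C).
                × closes — contains both C and ~C.
          branch 2.2.2 (add F (A -> (B -> C))):
            F (A -> (B -> C)): α-rule — add T A, F (B -> C).
            F (B -> C): α-rule — add T B, F C.
            × closes — contains both C and ~C.
11 branches closed, 8 open.
An open branch gives a countermodel: A=T, B=F, C=T (unmentioned atoms arbitrary); the premises hold there but the conclusion fails.

No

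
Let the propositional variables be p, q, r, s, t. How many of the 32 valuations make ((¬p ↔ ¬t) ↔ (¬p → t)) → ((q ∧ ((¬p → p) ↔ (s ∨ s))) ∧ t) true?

26

Initial set: {(((¬p ↔ ¬t) ↔ (¬p → t)) → ((q ∧ ((¬p → p) ↔ (s ∨ s))) ∧ t))}.
(((¬p ↔ ¬t) ↔ (¬p → t)) → ((q ∧ ((¬p → p) ↔ (s ∨ s))) ∧ t)): β-rule — branch into ¬((¬p ↔ ¬t) ↔ (¬p → t))  //  ((q ∧ ((¬p → p) ↔ (s ∨ s))) ∧ t).
  branch 1 (add ¬((¬p ↔ ¬t) ↔ (¬p → t))):
    ¬((¬p ↔ ¬t) ↔ (¬p → t)): β-rule — branch into (¬p ↔ ¬t), ¬(¬p → t)  //  ¬(¬p ↔ ¬t), (¬p → t).
      branch 1.1 (add (¬p ↔ ¬t), ¬(¬p → t)):
        ¬(¬p → t): α-rule — add ¬p, ¬t.
        (¬p ↔ ¬t): β-rule — branch into ¬p, ¬t  //  ¬¬p, ¬¬t.
          branch 1.1.1 (add ¬p, ¬t):
            ○ open, literals {p=F, t=F}.
          branch 1.1.2 (add ¬¬p, ¬¬t):
            × closes — contains both p and ¬p.
      branch 1.2 (add ¬(¬p ↔ ¬t), (¬p → t)):
        ¬(¬p ↔ ¬t): β-rule — branch into ¬p, ¬¬t  //  ¬¬p, ¬t.
          branch 1.2.1 (add ¬p, ¬¬t):
            (¬p → t): β-rule — branch into ¬¬p  //  t.
              branch 1.2.1.1 (add ¬¬p):
                × closes — contains both p and ¬p.
              branch 1.2.1.2 (add t):
                ○ open, literals {p=F, t=T}.
          branch 1.2.2 (add ¬¬p, ¬t):
            (¬p → t): β-rule — branch into ¬¬p  //  t.
              branch 1.2.2.1 (add ¬¬p):
                ○ open, literals {p=T, t=F}.
              branch 1.2.2.2 (add t):
                × closes — contains both t and ¬t.
  branch 2 (add ((q ∧ ((¬p → p) ↔ (s ∨ s))) ∧ t)):
    ((q ∧ ((¬p → p) ↔ (s ∨ s))) ∧ t): α-rule — add (q ∧ ((¬p → p) ↔ (s ∨ s))), t.
    (q ∧ ((¬p → p) ↔ (s ∨ s))): α-rule — add q, ((¬p → p) ↔ (s ∨ s)).
    ((¬p → p) ↔ (s ∨ s)): β-rule — branch into (¬p → p), (s ∨ s)  //  ¬(¬p → p), ¬(s ∨ s).
      branch 2.1 (add (¬p → p), (s ∨ s)):
        (¬p → p): β-rule — branch into ¬¬p  //  p.
          branch 2.1.1 (add ¬¬p):
            (s ∨ s): β-rule — branch into s  //  s.
              branch 2.1.1.1 (add s):
                ○ open, literals {p=T, q=T, s=T, t=T}.
              branch 2.1.1.2 (add s):
                ○ open, literals {p=T, q=T, s=T, t=T}.
          branch 2.1.2 (add p):
            (s ∨ s): β-rule — branch into s  //  s.
              branch 2.1.2.1 (add s):
                ○ open, literals {p=T, q=T, s=T, t=T}.
              branch 2.1.2.2 (add s):
                ○ open, literals {p=T, q=T, s=T, t=T}.
      branch 2.2 (add ¬(¬p → p), ¬(s ∨ s)):
        ¬(¬p → p): α-rule — add ¬p, ¬p.
        ¬(s ∨ s): α-rule — add ¬s, ¬s.
        ○ open, literals {p=F, q=T, s=F, t=T}.
3 branches closed, 8 open.
Each open branch fixes some atoms; the unmentioned ones are free. Counting distinct full assignments: branch {p=F, t=F} (q, r, s) contributes 8 new; branch {p=F, t=T} (q, r, s) contributes 8 new; branch {p=T, t=F} (q, r, s) contributes 8 new; branch {p=T, q=T, s=T, t=T} (r) contributes 2 new; branch {p=T, q=T, s=T, t=T} (r) contributes 0 new; branch {p=T, q=T, s=T, t=T} (r) contributes 0 new; branch {p=T, q=T, s=T, t=T} (r) contributes 0 new; branch {p=F, q=T, s=F, t=T} (r) contributes 0 new. Total: 26.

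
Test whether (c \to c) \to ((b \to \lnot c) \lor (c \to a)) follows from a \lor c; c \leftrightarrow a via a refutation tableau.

Yes

Initial set: {T (a \lor c); T (c \leftrightarrow a); F ((c \to c) \to ((b \to \lnot c) \lor (c \to a)))}.
F ((c \to c) \to ((b \to \lnot c) \lor (c \to a))): α-rule — add T (c \to c), F ((b \to \lnot c) \lor (c \to a)).
F ((b \to \lnot c) \lor (c \to a)): α-rule — add F (b \to \lnot c), F (c \to a).
F (b \to \lnot c): α-rule — add T b, F \lnot c.
F (c \to a): α-rule — add T c, F a.
T (a \lor c): β-rule — branch into T a  //  T c.
  branch 1 (add T a):
    × closes — contains both a and \lnot a.
  branch 2 (add T c):
    T (c \leftrightarrow a): β-rule — branch into T c, T a  //  F c, F a.
      branch 2.1 (add T c, T a):
        × closes — contains both a and \lnot a.
      branch 2.2 (add F c, F a):
        × closes — contains both c and \lnot c.
All 3 branches close.
Every branch closed, so the premises entail the conclusion.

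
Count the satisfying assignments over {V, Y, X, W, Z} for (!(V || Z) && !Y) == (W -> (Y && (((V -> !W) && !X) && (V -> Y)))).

14

Initial set: {((!(V || Z) && !Y) == (W -> (Y && (((V -> !W) && !X) && (V -> Y)))))}.
((!(V || Z) && !Y) == (W -> (Y && (((V -> !W) && !X) && (V -> Y))))): β-rule — branch into (!(V || Z) && !Y), (W -> (Y && (((V -> !W) && !X) && (V -> Y))))  //  !(!(V || Z) && !Y), !(W -> (Y && (((V -> !W) && !X) && (V -> Y)))).
  branch 1 (add (!(V || Z) && !Y), (W -> (Y && (((V -> !W) && !X) && (V -> Y))))):
    (!(V || Z) && !Y): α-rule — add !(V || Z), !Y.
    !(V || Z): α-rule — add !V, !Z.
    (W -> (Y && (((V -> !W) && !X) && (V -> Y)))): β-rule — branch into !W  //  (Y && (((V -> !W) && !X) && (V -> Y))).
      branch 1.1 (add !W):
        ○ open, literals {V=false, W=false, Y=false, Z=false}.
      branch 1.2 (add (Y && (((V -> !W) && !X) && (V -> Y)))):
        (Y && (((V -> !W) && !X) && (V -> Y))): α-rule — add Y, (((V -> !W) && !X) && (V -> Y)).
        × closes — contains both Y and !Y.
  branch 2 (add !(!(V || Z) && !Y), !(W -> (Y && (((V -> !W) && !X) && (V -> Y))))):
    !(W -> (Y && (((V -> !W) && !X) && (V -> Y)))): α-rule — add W, !(Y && (((V -> !W) && !X) && (V -> Y))).
    !(!(V || Z) && !Y): β-rule — branch into !!(V || Z)  //  !!Y.
      branch 2.1 (add !!(V || Z)):
        !(Y && (((V -> !W) && !X) && (V -> Y))): β-rule — branch into !Y  //  !(((V -> !W) && !X) && (V -> Y)).
          branch 2.1.1 (add !Y):
            !!(V || Z): β-rule — branch into V  //  Z.
              branch 2.1.1.1 (add V):
                ○ open, literals {V=true, W=true, Y=false}.
              branch 2.1.1.2 (add Z):
                ○ open, literals {W=true, Y=false, Z=true}.
          branch 2.1.2 (add !(((V -> !W) && !X) && (V -> Y))):
            !!(V || Z): β-rule — branch into V  //  Z.
              branch 2.1.2.1 (add V):
                !(((V -> !W) && !X) && (V -> Y)): β-rule — branch into !((V -> !W) && !X)  //  !(V -> Y).
                  branch 2.1.2.1.1 (add !((V -> !W) && !X)):
                    !((V -> !W) && !X): β-rule — branch into !(V -> !W)  //  !!X.
                      branch 2.1.2.1.1.1 (add !(V -> !W)):
                        !(V -> !W): α-rule — add V, !!W.
                        ○ open, literals {V=true, W=true}.
                      branch 2.1.2.1.1.2 (add !!X):
                        ○ open, literals {V=true, W=true, X=true}.
                  branch 2.1.2.1.2 (add !(V -> Y)):
                    !(V -> Y): α-rule — add V, !Y.
                    ○ open, literals {V=true, W=true, Y=false}.
              branch 2.1.2.2 (add Z):
                !(((V -> !W) && !X) && (V -> Y)): β-rule — branch into !((V -> !W) && !X)  //  !(V -> Y).
                  branch 2.1.2.2.1 (add !((V -> !W) && !X)):
                    !((V -> !W) && !X): β-rule — branch into !(V -> !W)  //  !!X.
                      branch 2.1.2.2.1.1 (add !(V -> !W)):
                        !(V -> !W): α-rule — add V, !!W.
                        ○ open, literals {V=true, W=true, Z=true}.
                      branch 2.1.2.2.1.2 (add !!X):
                        ○ open, literals {W=true, X=true, Z=true}.
                  branch 2.1.2.2.2 (add !(V -> Y)):
                    !(V -> Y): α-rule — add V, !Y.
                    ○ open, literals {V=true, W=true, Y=false, Z=true}.
      branch 2.2 (add !!Y):
        !(Y && (((V -> !W) && !X) && (V -> Y))): β-rule — branch into !Y  //  !(((V -> !W) && !X) && (V -> Y)).
          branch 2.2.1 (add !Y):
            × closes — contains both Y and !Y.
          branch 2.2.2 (add !(((V -> !W) && !X) && (V -> Y))):
            !(((V -> !W) && !X) && (V -> Y)): β-rule — branch into !((V -> !W) && !X)  //  !(V -> Y).
              branch 2.2.2.1 (add !((V -> !W) && !X)):
                !((V -> !W) && !X): β-rule — branch into !(V -> !W)  //  !!X.
                  branch 2.2.2.1.1 (add !(V -> !W)):
                    !(V -> !W): α-rule — add V, !!W.
                    ○ open, literals {V=true, W=true, Y=true}.
                  branch 2.2.2.1.2 (add !!X):
                    ○ open, literals {W=true, X=true, Y=true}.
              branch 2.2.2.2 (add !(V -> Y)):
                !(V -> Y): α-rule — add V, !Y.
                × closes — contains both Y and !Y.
3 branches closed, 11 open.
Each open branch fixes some atoms; the unmentioned ones are free. Counting distinct full assignments: branch {V=false, W=false, Y=false, Z=false} (X) contributes 2 new; branch {V=true, W=true, Y=false} (X, Z) contributes 4 new; branch {W=true, Y=false, Z=true} (V, X) contributes 2 new; branch {V=true, W=true} (Y, X, Z) contributes 4 new; branch {V=true, W=true, X=true} (Y, Z) contributes 0 new; branch {V=true, W=true, Y=false} (X, Z) contributes 0 new; branch {V=true, W=true, Z=true} (Y, X) contributes 0 new; branch {W=true, X=true, Z=true} (V, Y) contributes 1 new; branch {V=true, W=true, Y=false, Z=true} (X) contributes 0 new; branch {V=true, W=true, Y=true} (X, Z) contributes 0 new; branch {W=true, X=true, Y=true} (V, Z) contributes 1 new. Total: 14.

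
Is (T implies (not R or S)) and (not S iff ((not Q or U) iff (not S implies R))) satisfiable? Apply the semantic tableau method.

Satisfiable

Initial set: {((T implies (not R or S)) and (not S iff ((not Q or U) iff (not S implies R))))}.
((T implies (not R or S)) and (not S iff ((not Q or U) iff (not S implies R)))): α-rule — add (T implies (not R or S)), (not S iff ((not Q or U) iff (not S implies R))).
(T implies (not R or S)): β-rule — branch into not T  //  (not R or S).
  branch 1 (add not T):
    (not S iff ((not Q or U) iff (not S implies R))): β-rule — branch into not S, ((not Q or U) iff (not S implies R))  //  not not S, not ((not Q or U) iff (not S implies R)).
      branch 1.1 (add not S, ((not Q or U) iff (not S implies R))):
        ((not Q or U) iff (not S implies R)): β-rule — branch into (not Q or U), (not S implies R)  //  not (not Q or U), not (not S implies R).
          branch 1.1.1 (add (not Q or U), (not S implies R)):
            (not Q or U): β-rule — branch into not Q  //  U.
              branch 1.1.1.1 (add not Q):
                (not S implies R): β-rule — branch into not not S  //  R.
                  branch 1.1.1.1.1 (add not not S):
                    × closes — contains both S and not S.
                  branch 1.1.1.1.2 (add R):
                    ○ open, literals {Q=false, R=true, S=false, T=false}.
              branch 1.1.1.2 (add U):
                (not S implies R): β-rule — branch into not not S  //  R.
                  branch 1.1.1.2.1 (add not not S):
                    × closes — contains both S and not S.
                  branch 1.1.1.2.2 (add R):
                    ○ open, literals {R=true, S=false, T=false, U=true}.
          branch 1.1.2 (add not (not Q or U), not (not S implies R)):
            not (not Q or U): α-rule — add not not Q, not U.
            not (not S implies R): α-rule — add not S, not R.
            ○ open, literals {Q=true, R=false, S=false, T=false, U=false}.
      branch 1.2 (add not not S, not ((not Q or U) iff (not S implies R))):
        not ((not Q or U) iff (not S implies R)): β-rule — branch into (not Q or U), not (not S implies R)  //  not (not Q or U), (not S implies R).
          branch 1.2.1 (add (not Q or U), not (not S implies R)):
            not (not S implies R): α-rule — add not S, not R.
            × closes — contains both S and not S.
          branch 1.2.2 (add not (not Q or U), (not S implies R)):
            not (not Q or U): α-rule — add not not Q, not U.
            (not S implies R): β-rule — branch into not not S  //  R.
              branch 1.2.2.1 (add not not S):
                ○ open, literals {Q=true, S=true, T=false, U=false}.
              branch 1.2.2.2 (add R):
                ○ open, literals {Q=true, R=true, S=true, T=false, U=false}.
  branch 2 (add (not R or S)):
    (not S iff ((not Q or U) iff (not S implies R))): β-rule — branch into not S, ((not Q or U) iff (not S implies R))  //  not not S, not ((not Q or U) iff (not S implies R)).
      branch 2.1 (add not S, ((not Q or U) iff (not S implies R))):
        (not R or S): β-rule — branch into not R  //  S.
          branch 2.1.1 (add not R):
            ((not Q or U) iff (not S implies R)): β-rule — branch into (not Q or U), (not S implies R)  //  not (not Q or U), not (not S implies R).
              branch 2.1.1.1 (add (not Q or U), (not S implies R)):
                (not Q or U): β-rule — branch into not Q  //  U.
                  branch 2.1.1.1.1 (add not Q):
                    (not S implies R): β-rule — branch into not not S  //  R.
                      branch 2.1.1.1.1.1 (add not not S):
                        × closes — contains both S and not S.
                      branch 2.1.1.1.1.2 (add R):
                        × closes — contains both R and not R.
                  branch 2.1.1.1.2 (add U):
                    (not S implies R): β-rule — branch into not not S  //  R.
                      branch 2.1.1.1.2.1 (add not not S):
                        × closes — contains both S and not S.
                      branch 2.1.1.1.2.2 (add R):
                        × closes — contains both R and not R.
              branch 2.1.1.2 (add not (not Q or U), not (not S implies R)):
                not (not Q or U): α-rule — add not not Q, not U.
                not (not S implies R): α-rule — add not S, not R.
                ○ open, literals {Q=true, R=false, S=false, U=false}.
          branch 2.1.2 (add S):
            × closes — contains both S and not S.
      branch 2.2 (add not not S, not ((not Q or U) iff (not S implies R))):
        (not R or S): β-rule — branch into not R  //  S.
          branch 2.2.1 (add not R):
            not ((not Q or U) iff (not S implies R)): β-rule — branch into (not Q or U), not (not S implies R)  //  not (not Q or U), (not S implies R).
              branch 2.2.1.1 (add (not Q or U), not (not S implies R)):
                not (not S implies R): α-rule — add not S, not R.
                × closes — contains both S and not S.
              branch 2.2.1.2 (add not (not Q or U), (not S implies R)):
                not (not Q or U): α-rule — add not not Q, not U.
                (not S implies R): β-rule — branch into not not S  //  R.
                  branch 2.2.1.2.1 (add not not S):
                    ○ open, literals {Q=true, R=false, S=true, U=false}.
                  branch 2.2.1.2.2 (add R):
                    × closes — contains both R and not R.
          branch 2.2.2 (add S):
            not ((not Q or U) iff (not S implies R)): β-rule — branch into (not Q or U), not (not S implies R)  //  not (not Q or U), (not S implies R).
              branch 2.2.2.1 (add (not Q or U), not (not S implies R)):
                not (not S implies R): α-rule — add not S, not R.
                × closes — contains both S and not S.
              branch 2.2.2.2 (add not (not Q or U), (not S implies R)):
                not (not Q or U): α-rule — add not not Q, not U.
                (not S implies R): β-rule — branch into not not S  //  R.
                  branch 2.2.2.2.1 (add not not S):
                    ○ open, literals {Q=true, S=true, U=false}.
                  branch 2.2.2.2.2 (add R):
                    ○ open, literals {Q=true, R=true, S=true, U=false}.
11 branches closed, 9 open.
An open branch gives a satisfying assignment: Q=false, R=true, S=false, T=false.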